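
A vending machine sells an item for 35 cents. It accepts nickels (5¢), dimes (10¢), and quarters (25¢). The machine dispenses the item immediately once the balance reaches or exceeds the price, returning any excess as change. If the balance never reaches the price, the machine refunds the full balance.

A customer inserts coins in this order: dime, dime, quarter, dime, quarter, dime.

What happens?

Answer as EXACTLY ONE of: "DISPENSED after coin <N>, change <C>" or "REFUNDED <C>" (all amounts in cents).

Answer: DISPENSED after coin 3, change 10

Derivation:
Price: 35¢
Coin 1 (dime, 10¢): balance = 10¢
Coin 2 (dime, 10¢): balance = 20¢
Coin 3 (quarter, 25¢): balance = 45¢
  → balance >= price → DISPENSE, change = 45 - 35 = 10¢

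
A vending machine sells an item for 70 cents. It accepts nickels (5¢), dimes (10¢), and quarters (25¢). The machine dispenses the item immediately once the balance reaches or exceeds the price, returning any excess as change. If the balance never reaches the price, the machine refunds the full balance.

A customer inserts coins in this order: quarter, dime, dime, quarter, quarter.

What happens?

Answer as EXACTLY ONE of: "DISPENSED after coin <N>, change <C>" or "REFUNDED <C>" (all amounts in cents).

Price: 70¢
Coin 1 (quarter, 25¢): balance = 25¢
Coin 2 (dime, 10¢): balance = 35¢
Coin 3 (dime, 10¢): balance = 45¢
Coin 4 (quarter, 25¢): balance = 70¢
  → balance >= price → DISPENSE, change = 70 - 70 = 0¢

Answer: DISPENSED after coin 4, change 0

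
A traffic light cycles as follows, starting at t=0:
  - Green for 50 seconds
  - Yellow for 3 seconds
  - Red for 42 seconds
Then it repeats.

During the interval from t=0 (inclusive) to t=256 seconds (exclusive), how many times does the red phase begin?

Answer: 3

Derivation:
Cycle = 50+3+42 = 95s
red phase starts at t = k*95 + 53 for k=0,1,2,...
Need k*95+53 < 256 → k < 2.137
k ∈ {0, ..., 2} → 3 starts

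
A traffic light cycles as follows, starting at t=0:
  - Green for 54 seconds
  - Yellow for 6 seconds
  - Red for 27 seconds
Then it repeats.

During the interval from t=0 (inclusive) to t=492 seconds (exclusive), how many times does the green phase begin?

Answer: 6

Derivation:
Cycle = 54+6+27 = 87s
green phase starts at t = k*87 + 0 for k=0,1,2,...
Need k*87+0 < 492 → k < 5.655
k ∈ {0, ..., 5} → 6 starts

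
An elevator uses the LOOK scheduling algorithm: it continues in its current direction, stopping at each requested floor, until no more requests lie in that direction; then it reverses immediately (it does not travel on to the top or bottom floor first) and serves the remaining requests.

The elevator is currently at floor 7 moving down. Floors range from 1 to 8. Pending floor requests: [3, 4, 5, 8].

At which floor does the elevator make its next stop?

Answer: 5

Derivation:
Current floor: 7, direction: down
Requests above: [8]
Requests below: [3, 4, 5]
Moving down and requests lie below → nearest below is max([3, 4, 5]) = 5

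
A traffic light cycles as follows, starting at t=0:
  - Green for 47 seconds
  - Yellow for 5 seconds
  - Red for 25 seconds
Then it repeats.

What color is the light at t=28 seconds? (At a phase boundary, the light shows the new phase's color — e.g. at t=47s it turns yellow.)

Cycle length = 47 + 5 + 25 = 77s
t = 28, phase_t = 28 mod 77 = 28
28 < 47 (green end) → GREEN

Answer: green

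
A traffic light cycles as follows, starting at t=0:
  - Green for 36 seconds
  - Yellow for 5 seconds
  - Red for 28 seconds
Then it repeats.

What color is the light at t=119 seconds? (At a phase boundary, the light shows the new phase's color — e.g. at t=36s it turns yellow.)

Answer: red

Derivation:
Cycle length = 36 + 5 + 28 = 69s
t = 119, phase_t = 119 mod 69 = 50
50 >= 41 → RED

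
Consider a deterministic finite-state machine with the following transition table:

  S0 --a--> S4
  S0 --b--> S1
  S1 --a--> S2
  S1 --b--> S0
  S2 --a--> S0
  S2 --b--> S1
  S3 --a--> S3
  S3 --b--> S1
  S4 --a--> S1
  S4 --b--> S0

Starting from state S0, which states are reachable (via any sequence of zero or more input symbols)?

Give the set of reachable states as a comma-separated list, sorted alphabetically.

Answer: S0, S1, S2, S4

Derivation:
BFS from S0:
  visit S0: S0--a-->S4 (new), S0--b-->S1 (new)
  visit S4: S4--a-->S1 (seen), S4--b-->S0 (seen)
  visit S1: S1--a-->S2 (new), S1--b-->S0 (seen)
  visit S2: S2--a-->S0 (seen), S2--b-->S1 (seen)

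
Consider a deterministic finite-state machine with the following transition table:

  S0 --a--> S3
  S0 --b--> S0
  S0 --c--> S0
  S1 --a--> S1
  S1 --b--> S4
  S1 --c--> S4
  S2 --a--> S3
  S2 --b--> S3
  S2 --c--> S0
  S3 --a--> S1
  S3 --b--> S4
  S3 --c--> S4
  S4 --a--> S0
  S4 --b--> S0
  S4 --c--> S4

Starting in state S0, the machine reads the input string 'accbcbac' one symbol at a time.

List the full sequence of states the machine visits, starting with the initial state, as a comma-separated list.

Start: S0
  read 'a': S0 --a--> S3
  read 'c': S3 --c--> S4
  read 'c': S4 --c--> S4
  read 'b': S4 --b--> S0
  read 'c': S0 --c--> S0
  read 'b': S0 --b--> S0
  read 'a': S0 --a--> S3
  read 'c': S3 --c--> S4

Answer: S0, S3, S4, S4, S0, S0, S0, S3, S4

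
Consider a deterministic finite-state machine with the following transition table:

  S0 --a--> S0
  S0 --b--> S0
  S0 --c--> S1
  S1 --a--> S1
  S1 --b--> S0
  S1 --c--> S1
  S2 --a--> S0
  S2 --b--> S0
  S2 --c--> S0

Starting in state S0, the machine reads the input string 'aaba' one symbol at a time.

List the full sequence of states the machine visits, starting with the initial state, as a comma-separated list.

Start: S0
  read 'a': S0 --a--> S0
  read 'a': S0 --a--> S0
  read 'b': S0 --b--> S0
  read 'a': S0 --a--> S0

Answer: S0, S0, S0, S0, S0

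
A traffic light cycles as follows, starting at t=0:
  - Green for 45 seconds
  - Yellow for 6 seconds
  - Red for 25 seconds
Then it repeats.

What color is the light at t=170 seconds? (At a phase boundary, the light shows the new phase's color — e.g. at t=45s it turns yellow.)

Cycle length = 45 + 6 + 25 = 76s
t = 170, phase_t = 170 mod 76 = 18
18 < 45 (green end) → GREEN

Answer: green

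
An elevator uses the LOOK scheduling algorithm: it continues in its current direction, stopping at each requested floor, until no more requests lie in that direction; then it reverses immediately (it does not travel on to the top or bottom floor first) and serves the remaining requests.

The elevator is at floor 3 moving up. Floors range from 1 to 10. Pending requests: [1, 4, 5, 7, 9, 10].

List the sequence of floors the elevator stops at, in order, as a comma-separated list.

Answer: 4, 5, 7, 9, 10, 1

Derivation:
Current: 3, moving UP
Serve above first (ascending): [4, 5, 7, 9, 10]
Then reverse, serve below (descending): [1]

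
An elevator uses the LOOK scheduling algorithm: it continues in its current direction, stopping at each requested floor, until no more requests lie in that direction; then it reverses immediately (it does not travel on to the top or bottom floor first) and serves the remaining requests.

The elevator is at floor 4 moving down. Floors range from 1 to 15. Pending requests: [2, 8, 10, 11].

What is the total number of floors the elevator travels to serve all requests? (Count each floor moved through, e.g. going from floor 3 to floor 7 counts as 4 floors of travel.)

Answer: 11

Derivation:
Start at floor 4 moving down, LOOK stop order: [2, 8, 10, 11]
  4 → 2: |2-4| = 2, total = 2
  2 → 8: |8-2| = 6, total = 8
  8 → 10: |10-8| = 2, total = 10
  10 → 11: |11-10| = 1, total = 11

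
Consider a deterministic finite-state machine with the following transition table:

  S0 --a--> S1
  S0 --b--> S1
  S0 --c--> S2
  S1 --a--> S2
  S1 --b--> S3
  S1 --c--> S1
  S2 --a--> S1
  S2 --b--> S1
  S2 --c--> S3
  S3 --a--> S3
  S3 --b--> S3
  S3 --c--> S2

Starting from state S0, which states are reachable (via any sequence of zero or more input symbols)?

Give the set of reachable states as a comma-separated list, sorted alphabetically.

Answer: S0, S1, S2, S3

Derivation:
BFS from S0:
  visit S0: S0--a-->S1 (new), S0--b-->S1 (seen), S0--c-->S2 (new)
  visit S1: S1--a-->S2 (seen), S1--b-->S3 (new), S1--c-->S1 (seen)
  visit S2: S2--a-->S1 (seen), S2--b-->S1 (seen), S2--c-->S3 (seen)
  visit S3: S3--a-->S3 (seen), S3--b-->S3 (seen), S3--c-->S2 (seen)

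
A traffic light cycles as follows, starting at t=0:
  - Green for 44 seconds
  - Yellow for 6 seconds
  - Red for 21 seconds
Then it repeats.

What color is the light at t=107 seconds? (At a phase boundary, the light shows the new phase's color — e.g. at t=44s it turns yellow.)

Cycle length = 44 + 6 + 21 = 71s
t = 107, phase_t = 107 mod 71 = 36
36 < 44 (green end) → GREEN

Answer: green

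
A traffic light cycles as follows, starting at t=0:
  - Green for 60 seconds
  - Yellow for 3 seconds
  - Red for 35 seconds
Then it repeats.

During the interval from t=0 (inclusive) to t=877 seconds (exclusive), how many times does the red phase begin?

Answer: 9

Derivation:
Cycle = 60+3+35 = 98s
red phase starts at t = k*98 + 63 for k=0,1,2,...
Need k*98+63 < 877 → k < 8.306
k ∈ {0, ..., 8} → 9 starts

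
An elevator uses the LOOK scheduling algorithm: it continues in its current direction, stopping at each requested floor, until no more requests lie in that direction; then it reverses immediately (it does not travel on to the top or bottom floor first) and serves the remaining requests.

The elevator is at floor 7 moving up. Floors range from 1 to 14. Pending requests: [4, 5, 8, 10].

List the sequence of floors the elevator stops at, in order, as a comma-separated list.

Current: 7, moving UP
Serve above first (ascending): [8, 10]
Then reverse, serve below (descending): [5, 4]

Answer: 8, 10, 5, 4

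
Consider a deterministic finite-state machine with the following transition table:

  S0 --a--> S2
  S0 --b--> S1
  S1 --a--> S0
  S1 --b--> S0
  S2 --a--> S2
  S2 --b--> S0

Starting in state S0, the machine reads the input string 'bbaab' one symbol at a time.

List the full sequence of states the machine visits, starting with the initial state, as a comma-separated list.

Answer: S0, S1, S0, S2, S2, S0

Derivation:
Start: S0
  read 'b': S0 --b--> S1
  read 'b': S1 --b--> S0
  read 'a': S0 --a--> S2
  read 'a': S2 --a--> S2
  read 'b': S2 --b--> S0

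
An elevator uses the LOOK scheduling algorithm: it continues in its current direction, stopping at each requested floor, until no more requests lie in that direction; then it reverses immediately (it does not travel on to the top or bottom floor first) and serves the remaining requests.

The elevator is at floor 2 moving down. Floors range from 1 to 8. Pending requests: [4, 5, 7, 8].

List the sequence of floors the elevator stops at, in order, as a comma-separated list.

Current: 2, moving DOWN
Serve below first (descending): []
Then reverse, serve above (ascending): [4, 5, 7, 8]

Answer: 4, 5, 7, 8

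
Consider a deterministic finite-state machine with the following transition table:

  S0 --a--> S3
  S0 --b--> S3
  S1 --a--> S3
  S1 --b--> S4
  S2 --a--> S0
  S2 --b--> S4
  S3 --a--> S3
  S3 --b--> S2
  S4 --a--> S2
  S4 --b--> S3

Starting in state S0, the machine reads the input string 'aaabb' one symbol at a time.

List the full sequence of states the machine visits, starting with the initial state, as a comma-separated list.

Answer: S0, S3, S3, S3, S2, S4

Derivation:
Start: S0
  read 'a': S0 --a--> S3
  read 'a': S3 --a--> S3
  read 'a': S3 --a--> S3
  read 'b': S3 --b--> S2
  read 'b': S2 --b--> S4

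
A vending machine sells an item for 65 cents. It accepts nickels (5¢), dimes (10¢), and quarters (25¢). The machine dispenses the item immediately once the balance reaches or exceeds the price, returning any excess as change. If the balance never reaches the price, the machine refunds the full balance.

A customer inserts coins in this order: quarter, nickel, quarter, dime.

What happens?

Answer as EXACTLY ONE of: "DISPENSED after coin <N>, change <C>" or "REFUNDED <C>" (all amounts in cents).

Answer: DISPENSED after coin 4, change 0

Derivation:
Price: 65¢
Coin 1 (quarter, 25¢): balance = 25¢
Coin 2 (nickel, 5¢): balance = 30¢
Coin 3 (quarter, 25¢): balance = 55¢
Coin 4 (dime, 10¢): balance = 65¢
  → balance >= price → DISPENSE, change = 65 - 65 = 0¢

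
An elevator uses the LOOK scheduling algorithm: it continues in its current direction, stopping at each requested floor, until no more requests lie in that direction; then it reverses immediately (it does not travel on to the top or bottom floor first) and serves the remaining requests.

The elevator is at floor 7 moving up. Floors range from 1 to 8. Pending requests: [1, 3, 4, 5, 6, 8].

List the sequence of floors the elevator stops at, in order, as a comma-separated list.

Current: 7, moving UP
Serve above first (ascending): [8]
Then reverse, serve below (descending): [6, 5, 4, 3, 1]

Answer: 8, 6, 5, 4, 3, 1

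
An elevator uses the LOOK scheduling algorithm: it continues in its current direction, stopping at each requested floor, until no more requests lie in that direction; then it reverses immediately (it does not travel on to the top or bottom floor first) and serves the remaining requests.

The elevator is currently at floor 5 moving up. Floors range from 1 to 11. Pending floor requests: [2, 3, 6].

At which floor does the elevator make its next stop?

Current floor: 5, direction: up
Requests above: [6]
Requests below: [2, 3]
Moving up and requests lie above → nearest above is min([6]) = 6

Answer: 6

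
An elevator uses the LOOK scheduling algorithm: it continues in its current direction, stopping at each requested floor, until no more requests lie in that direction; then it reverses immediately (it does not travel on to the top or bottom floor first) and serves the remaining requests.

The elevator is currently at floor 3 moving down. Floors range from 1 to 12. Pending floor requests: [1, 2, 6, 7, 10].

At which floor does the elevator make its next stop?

Answer: 2

Derivation:
Current floor: 3, direction: down
Requests above: [6, 7, 10]
Requests below: [1, 2]
Moving down and requests lie below → nearest below is max([1, 2]) = 2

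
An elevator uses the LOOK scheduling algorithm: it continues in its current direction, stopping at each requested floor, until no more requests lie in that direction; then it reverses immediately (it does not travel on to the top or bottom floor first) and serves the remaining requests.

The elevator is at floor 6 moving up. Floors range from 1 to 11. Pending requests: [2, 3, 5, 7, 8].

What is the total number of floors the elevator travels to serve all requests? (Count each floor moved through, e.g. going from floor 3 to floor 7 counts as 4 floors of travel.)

Answer: 8

Derivation:
Start at floor 6 moving up, LOOK stop order: [7, 8, 5, 3, 2]
  6 → 7: |7-6| = 1, total = 1
  7 → 8: |8-7| = 1, total = 2
  8 → 5: |5-8| = 3, total = 5
  5 → 3: |3-5| = 2, total = 7
  3 → 2: |2-3| = 1, total = 8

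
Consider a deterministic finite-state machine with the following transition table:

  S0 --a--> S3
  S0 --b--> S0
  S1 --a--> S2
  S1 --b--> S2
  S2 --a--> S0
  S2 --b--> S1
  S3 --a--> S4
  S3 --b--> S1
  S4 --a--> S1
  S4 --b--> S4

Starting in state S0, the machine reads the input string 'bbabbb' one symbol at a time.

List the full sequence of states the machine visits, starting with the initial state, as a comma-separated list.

Start: S0
  read 'b': S0 --b--> S0
  read 'b': S0 --b--> S0
  read 'a': S0 --a--> S3
  read 'b': S3 --b--> S1
  read 'b': S1 --b--> S2
  read 'b': S2 --b--> S1

Answer: S0, S0, S0, S3, S1, S2, S1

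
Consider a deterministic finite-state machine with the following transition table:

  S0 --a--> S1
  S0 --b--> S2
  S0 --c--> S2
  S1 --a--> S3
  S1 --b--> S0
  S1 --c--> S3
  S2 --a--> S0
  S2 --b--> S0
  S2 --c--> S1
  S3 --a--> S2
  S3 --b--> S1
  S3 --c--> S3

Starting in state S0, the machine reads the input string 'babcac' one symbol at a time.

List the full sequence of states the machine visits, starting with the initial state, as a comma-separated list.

Start: S0
  read 'b': S0 --b--> S2
  read 'a': S2 --a--> S0
  read 'b': S0 --b--> S2
  read 'c': S2 --c--> S1
  read 'a': S1 --a--> S3
  read 'c': S3 --c--> S3

Answer: S0, S2, S0, S2, S1, S3, S3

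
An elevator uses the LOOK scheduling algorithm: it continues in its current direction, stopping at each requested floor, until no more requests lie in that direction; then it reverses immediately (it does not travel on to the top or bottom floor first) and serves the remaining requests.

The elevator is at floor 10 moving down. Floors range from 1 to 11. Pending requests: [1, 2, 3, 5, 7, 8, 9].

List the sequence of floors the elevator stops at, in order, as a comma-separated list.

Answer: 9, 8, 7, 5, 3, 2, 1

Derivation:
Current: 10, moving DOWN
Serve below first (descending): [9, 8, 7, 5, 3, 2, 1]
Then reverse, serve above (ascending): []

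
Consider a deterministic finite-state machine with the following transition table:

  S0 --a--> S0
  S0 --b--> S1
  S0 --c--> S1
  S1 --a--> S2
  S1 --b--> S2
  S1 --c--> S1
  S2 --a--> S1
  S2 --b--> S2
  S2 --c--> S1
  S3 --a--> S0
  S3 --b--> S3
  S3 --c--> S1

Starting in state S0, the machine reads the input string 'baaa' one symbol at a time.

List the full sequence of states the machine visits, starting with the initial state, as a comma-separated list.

Answer: S0, S1, S2, S1, S2

Derivation:
Start: S0
  read 'b': S0 --b--> S1
  read 'a': S1 --a--> S2
  read 'a': S2 --a--> S1
  read 'a': S1 --a--> S2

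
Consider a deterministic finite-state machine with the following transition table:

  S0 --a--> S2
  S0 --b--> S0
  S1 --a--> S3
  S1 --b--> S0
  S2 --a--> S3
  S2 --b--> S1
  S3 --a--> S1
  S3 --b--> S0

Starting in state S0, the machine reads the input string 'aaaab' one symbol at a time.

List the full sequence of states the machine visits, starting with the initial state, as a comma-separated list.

Answer: S0, S2, S3, S1, S3, S0

Derivation:
Start: S0
  read 'a': S0 --a--> S2
  read 'a': S2 --a--> S3
  read 'a': S3 --a--> S1
  read 'a': S1 --a--> S3
  read 'b': S3 --b--> S0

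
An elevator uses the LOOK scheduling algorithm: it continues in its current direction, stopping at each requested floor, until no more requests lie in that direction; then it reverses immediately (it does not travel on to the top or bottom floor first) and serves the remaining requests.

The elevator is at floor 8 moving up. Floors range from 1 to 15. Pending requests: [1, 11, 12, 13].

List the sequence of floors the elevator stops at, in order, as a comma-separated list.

Current: 8, moving UP
Serve above first (ascending): [11, 12, 13]
Then reverse, serve below (descending): [1]

Answer: 11, 12, 13, 1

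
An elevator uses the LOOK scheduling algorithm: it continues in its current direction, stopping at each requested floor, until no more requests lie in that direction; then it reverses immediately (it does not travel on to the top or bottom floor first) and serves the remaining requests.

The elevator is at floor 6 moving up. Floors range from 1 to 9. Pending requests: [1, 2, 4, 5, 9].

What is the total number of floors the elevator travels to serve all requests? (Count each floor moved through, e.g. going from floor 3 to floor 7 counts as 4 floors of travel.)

Answer: 11

Derivation:
Start at floor 6 moving up, LOOK stop order: [9, 5, 4, 2, 1]
  6 → 9: |9-6| = 3, total = 3
  9 → 5: |5-9| = 4, total = 7
  5 → 4: |4-5| = 1, total = 8
  4 → 2: |2-4| = 2, total = 10
  2 → 1: |1-2| = 1, total = 11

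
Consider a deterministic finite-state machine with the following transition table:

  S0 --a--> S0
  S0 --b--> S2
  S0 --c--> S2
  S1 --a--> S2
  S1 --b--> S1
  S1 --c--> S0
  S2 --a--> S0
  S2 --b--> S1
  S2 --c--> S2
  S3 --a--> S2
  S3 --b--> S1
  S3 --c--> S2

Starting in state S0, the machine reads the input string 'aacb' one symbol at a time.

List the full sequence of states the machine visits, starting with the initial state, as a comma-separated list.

Answer: S0, S0, S0, S2, S1

Derivation:
Start: S0
  read 'a': S0 --a--> S0
  read 'a': S0 --a--> S0
  read 'c': S0 --c--> S2
  read 'b': S2 --b--> S1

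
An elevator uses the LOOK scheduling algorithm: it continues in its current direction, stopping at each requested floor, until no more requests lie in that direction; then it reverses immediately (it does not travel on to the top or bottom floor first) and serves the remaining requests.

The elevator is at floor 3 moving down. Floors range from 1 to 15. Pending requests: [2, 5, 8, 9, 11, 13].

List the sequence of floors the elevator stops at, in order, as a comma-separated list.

Current: 3, moving DOWN
Serve below first (descending): [2]
Then reverse, serve above (ascending): [5, 8, 9, 11, 13]

Answer: 2, 5, 8, 9, 11, 13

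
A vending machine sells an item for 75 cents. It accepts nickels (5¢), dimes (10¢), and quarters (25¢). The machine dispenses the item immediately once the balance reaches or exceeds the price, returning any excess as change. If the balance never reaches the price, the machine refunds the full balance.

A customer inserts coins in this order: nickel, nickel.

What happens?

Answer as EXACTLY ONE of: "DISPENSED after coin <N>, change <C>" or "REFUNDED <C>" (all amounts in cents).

Answer: REFUNDED 10

Derivation:
Price: 75¢
Coin 1 (nickel, 5¢): balance = 5¢
Coin 2 (nickel, 5¢): balance = 10¢
All coins inserted, balance 10¢ < price 75¢ → REFUND 10¢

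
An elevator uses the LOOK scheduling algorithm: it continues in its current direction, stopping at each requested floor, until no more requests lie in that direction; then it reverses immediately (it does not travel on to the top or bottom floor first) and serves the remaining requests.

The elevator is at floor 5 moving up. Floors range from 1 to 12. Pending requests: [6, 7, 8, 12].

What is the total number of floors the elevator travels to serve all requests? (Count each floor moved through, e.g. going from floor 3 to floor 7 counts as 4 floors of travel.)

Answer: 7

Derivation:
Start at floor 5 moving up, LOOK stop order: [6, 7, 8, 12]
  5 → 6: |6-5| = 1, total = 1
  6 → 7: |7-6| = 1, total = 2
  7 → 8: |8-7| = 1, total = 3
  8 → 12: |12-8| = 4, total = 7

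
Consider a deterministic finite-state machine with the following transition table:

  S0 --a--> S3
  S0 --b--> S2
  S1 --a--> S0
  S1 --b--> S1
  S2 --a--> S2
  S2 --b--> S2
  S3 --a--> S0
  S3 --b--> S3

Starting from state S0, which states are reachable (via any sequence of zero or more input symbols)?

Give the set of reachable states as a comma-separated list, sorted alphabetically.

Answer: S0, S2, S3

Derivation:
BFS from S0:
  visit S0: S0--a-->S3 (new), S0--b-->S2 (new)
  visit S3: S3--a-->S0 (seen), S3--b-->S3 (seen)
  visit S2: S2--a-->S2 (seen), S2--b-->S2 (seen)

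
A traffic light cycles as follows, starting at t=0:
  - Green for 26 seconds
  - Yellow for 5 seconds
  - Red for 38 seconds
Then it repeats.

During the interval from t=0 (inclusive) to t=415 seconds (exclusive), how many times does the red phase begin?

Cycle = 26+5+38 = 69s
red phase starts at t = k*69 + 31 for k=0,1,2,...
Need k*69+31 < 415 → k < 5.565
k ∈ {0, ..., 5} → 6 starts

Answer: 6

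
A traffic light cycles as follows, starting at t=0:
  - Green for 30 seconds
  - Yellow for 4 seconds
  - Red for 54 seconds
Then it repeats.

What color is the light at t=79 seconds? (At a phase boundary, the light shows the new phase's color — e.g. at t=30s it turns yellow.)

Answer: red

Derivation:
Cycle length = 30 + 4 + 54 = 88s
t = 79, phase_t = 79 mod 88 = 79
79 >= 34 → RED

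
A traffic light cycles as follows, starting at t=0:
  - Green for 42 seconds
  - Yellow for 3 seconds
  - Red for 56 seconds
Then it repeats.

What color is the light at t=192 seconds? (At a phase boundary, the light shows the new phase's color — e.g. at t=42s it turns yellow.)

Cycle length = 42 + 3 + 56 = 101s
t = 192, phase_t = 192 mod 101 = 91
91 >= 45 → RED

Answer: red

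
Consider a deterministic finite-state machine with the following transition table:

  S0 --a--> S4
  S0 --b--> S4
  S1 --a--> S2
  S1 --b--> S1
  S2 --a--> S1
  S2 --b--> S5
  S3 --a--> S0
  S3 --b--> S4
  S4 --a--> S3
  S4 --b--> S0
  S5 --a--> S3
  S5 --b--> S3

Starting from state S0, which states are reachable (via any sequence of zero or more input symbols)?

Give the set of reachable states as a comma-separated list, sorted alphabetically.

BFS from S0:
  visit S0: S0--a-->S4 (new), S0--b-->S4 (seen)
  visit S4: S4--a-->S3 (new), S4--b-->S0 (seen)
  visit S3: S3--a-->S0 (seen), S3--b-->S4 (seen)

Answer: S0, S3, S4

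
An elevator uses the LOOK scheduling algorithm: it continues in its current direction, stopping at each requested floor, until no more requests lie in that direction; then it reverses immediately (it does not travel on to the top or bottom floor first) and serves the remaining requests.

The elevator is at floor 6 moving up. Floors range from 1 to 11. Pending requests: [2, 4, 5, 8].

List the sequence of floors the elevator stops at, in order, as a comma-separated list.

Answer: 8, 5, 4, 2

Derivation:
Current: 6, moving UP
Serve above first (ascending): [8]
Then reverse, serve below (descending): [5, 4, 2]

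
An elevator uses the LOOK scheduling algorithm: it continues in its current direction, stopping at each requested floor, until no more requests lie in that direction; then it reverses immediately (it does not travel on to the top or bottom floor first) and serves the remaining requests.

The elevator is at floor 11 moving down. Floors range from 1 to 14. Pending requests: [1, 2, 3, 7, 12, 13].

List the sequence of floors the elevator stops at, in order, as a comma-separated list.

Current: 11, moving DOWN
Serve below first (descending): [7, 3, 2, 1]
Then reverse, serve above (ascending): [12, 13]

Answer: 7, 3, 2, 1, 12, 13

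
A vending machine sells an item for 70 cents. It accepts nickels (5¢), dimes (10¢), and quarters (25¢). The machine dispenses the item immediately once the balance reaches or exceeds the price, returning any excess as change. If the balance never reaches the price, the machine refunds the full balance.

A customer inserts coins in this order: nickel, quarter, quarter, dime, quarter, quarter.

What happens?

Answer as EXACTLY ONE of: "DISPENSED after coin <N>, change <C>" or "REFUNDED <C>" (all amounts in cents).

Answer: DISPENSED after coin 5, change 20

Derivation:
Price: 70¢
Coin 1 (nickel, 5¢): balance = 5¢
Coin 2 (quarter, 25¢): balance = 30¢
Coin 3 (quarter, 25¢): balance = 55¢
Coin 4 (dime, 10¢): balance = 65¢
Coin 5 (quarter, 25¢): balance = 90¢
  → balance >= price → DISPENSE, change = 90 - 70 = 20¢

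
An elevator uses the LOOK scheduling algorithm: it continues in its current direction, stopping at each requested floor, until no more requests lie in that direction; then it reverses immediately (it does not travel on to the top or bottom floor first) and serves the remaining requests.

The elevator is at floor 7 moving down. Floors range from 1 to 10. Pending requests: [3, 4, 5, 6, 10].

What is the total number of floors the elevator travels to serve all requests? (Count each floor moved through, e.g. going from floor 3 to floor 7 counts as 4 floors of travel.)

Answer: 11

Derivation:
Start at floor 7 moving down, LOOK stop order: [6, 5, 4, 3, 10]
  7 → 6: |6-7| = 1, total = 1
  6 → 5: |5-6| = 1, total = 2
  5 → 4: |4-5| = 1, total = 3
  4 → 3: |3-4| = 1, total = 4
  3 → 10: |10-3| = 7, total = 11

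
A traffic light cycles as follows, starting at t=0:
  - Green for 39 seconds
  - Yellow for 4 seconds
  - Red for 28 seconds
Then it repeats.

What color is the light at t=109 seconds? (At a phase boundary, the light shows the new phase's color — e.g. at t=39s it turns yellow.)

Cycle length = 39 + 4 + 28 = 71s
t = 109, phase_t = 109 mod 71 = 38
38 < 39 (green end) → GREEN

Answer: green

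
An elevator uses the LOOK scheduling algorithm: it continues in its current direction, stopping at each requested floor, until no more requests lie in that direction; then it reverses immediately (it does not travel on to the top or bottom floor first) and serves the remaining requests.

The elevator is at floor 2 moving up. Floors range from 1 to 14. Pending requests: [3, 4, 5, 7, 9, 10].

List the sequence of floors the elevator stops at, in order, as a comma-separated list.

Answer: 3, 4, 5, 7, 9, 10

Derivation:
Current: 2, moving UP
Serve above first (ascending): [3, 4, 5, 7, 9, 10]
Then reverse, serve below (descending): []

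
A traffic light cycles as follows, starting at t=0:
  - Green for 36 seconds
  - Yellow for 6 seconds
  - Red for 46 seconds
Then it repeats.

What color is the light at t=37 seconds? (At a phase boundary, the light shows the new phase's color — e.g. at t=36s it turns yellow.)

Cycle length = 36 + 6 + 46 = 88s
t = 37, phase_t = 37 mod 88 = 37
36 <= 37 < 42 (yellow end) → YELLOW

Answer: yellow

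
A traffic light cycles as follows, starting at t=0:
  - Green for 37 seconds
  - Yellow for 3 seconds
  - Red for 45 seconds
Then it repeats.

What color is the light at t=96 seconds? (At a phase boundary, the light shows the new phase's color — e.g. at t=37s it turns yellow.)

Cycle length = 37 + 3 + 45 = 85s
t = 96, phase_t = 96 mod 85 = 11
11 < 37 (green end) → GREEN

Answer: green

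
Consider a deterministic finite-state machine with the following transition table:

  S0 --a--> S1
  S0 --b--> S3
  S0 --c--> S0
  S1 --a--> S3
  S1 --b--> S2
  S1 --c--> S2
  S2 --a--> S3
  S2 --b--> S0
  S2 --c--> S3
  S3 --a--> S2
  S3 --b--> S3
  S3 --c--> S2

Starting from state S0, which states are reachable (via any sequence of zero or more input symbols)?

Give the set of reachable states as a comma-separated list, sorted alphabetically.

Answer: S0, S1, S2, S3

Derivation:
BFS from S0:
  visit S0: S0--a-->S1 (new), S0--b-->S3 (new), S0--c-->S0 (seen)
  visit S1: S1--a-->S3 (seen), S1--b-->S2 (new), S1--c-->S2 (seen)
  visit S3: S3--a-->S2 (seen), S3--b-->S3 (seen), S3--c-->S2 (seen)
  visit S2: S2--a-->S3 (seen), S2--b-->S0 (seen), S2--c-->S3 (seen)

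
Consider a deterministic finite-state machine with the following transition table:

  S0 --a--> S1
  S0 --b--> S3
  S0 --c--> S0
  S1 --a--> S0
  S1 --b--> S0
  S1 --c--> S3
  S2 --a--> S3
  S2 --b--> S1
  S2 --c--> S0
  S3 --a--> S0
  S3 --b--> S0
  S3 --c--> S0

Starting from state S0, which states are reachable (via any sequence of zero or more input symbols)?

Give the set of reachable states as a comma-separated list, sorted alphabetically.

Answer: S0, S1, S3

Derivation:
BFS from S0:
  visit S0: S0--a-->S1 (new), S0--b-->S3 (new), S0--c-->S0 (seen)
  visit S1: S1--a-->S0 (seen), S1--b-->S0 (seen), S1--c-->S3 (seen)
  visit S3: S3--a-->S0 (seen), S3--b-->S0 (seen), S3--c-->S0 (seen)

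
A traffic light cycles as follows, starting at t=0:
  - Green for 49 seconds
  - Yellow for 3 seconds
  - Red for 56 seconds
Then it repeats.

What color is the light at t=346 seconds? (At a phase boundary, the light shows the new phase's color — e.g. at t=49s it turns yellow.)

Answer: green

Derivation:
Cycle length = 49 + 3 + 56 = 108s
t = 346, phase_t = 346 mod 108 = 22
22 < 49 (green end) → GREEN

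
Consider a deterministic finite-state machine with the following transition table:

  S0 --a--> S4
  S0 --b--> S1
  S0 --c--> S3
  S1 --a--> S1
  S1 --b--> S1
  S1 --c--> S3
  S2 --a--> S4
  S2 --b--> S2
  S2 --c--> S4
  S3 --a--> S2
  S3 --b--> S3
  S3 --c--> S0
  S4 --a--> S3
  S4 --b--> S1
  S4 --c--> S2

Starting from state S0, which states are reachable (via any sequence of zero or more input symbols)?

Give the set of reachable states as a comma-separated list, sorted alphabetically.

Answer: S0, S1, S2, S3, S4

Derivation:
BFS from S0:
  visit S0: S0--a-->S4 (new), S0--b-->S1 (new), S0--c-->S3 (new)
  visit S4: S4--a-->S3 (seen), S4--b-->S1 (seen), S4--c-->S2 (new)
  visit S1: S1--a-->S1 (seen), S1--b-->S1 (seen), S1--c-->S3 (seen)
  visit S3: S3--a-->S2 (seen), S3--b-->S3 (seen), S3--c-->S0 (seen)
  visit S2: S2--a-->S4 (seen), S2--b-->S2 (seen), S2--c-->S4 (seen)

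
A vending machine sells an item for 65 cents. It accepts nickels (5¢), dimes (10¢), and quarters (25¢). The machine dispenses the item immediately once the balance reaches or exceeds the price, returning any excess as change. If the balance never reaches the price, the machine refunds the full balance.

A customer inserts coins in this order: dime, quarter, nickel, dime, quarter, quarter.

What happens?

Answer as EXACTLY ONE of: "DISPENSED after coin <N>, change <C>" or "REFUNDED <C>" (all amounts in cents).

Answer: DISPENSED after coin 5, change 10

Derivation:
Price: 65¢
Coin 1 (dime, 10¢): balance = 10¢
Coin 2 (quarter, 25¢): balance = 35¢
Coin 3 (nickel, 5¢): balance = 40¢
Coin 4 (dime, 10¢): balance = 50¢
Coin 5 (quarter, 25¢): balance = 75¢
  → balance >= price → DISPENSE, change = 75 - 65 = 10¢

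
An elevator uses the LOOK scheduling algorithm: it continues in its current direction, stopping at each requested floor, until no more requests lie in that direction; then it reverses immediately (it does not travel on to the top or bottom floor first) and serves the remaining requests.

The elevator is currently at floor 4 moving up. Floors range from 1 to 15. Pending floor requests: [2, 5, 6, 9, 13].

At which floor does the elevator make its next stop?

Current floor: 4, direction: up
Requests above: [5, 6, 9, 13]
Requests below: [2]
Moving up and requests lie above → nearest above is min([5, 6, 9, 13]) = 5

Answer: 5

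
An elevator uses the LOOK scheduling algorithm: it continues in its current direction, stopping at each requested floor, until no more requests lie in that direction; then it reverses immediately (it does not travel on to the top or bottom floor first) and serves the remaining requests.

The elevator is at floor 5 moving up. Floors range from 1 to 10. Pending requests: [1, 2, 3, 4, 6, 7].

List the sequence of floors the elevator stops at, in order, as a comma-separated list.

Current: 5, moving UP
Serve above first (ascending): [6, 7]
Then reverse, serve below (descending): [4, 3, 2, 1]

Answer: 6, 7, 4, 3, 2, 1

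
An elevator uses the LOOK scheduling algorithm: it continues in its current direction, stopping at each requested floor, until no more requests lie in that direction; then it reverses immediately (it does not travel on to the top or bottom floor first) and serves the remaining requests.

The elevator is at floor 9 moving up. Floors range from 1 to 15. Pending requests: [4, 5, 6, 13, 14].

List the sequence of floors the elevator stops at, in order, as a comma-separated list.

Answer: 13, 14, 6, 5, 4

Derivation:
Current: 9, moving UP
Serve above first (ascending): [13, 14]
Then reverse, serve below (descending): [6, 5, 4]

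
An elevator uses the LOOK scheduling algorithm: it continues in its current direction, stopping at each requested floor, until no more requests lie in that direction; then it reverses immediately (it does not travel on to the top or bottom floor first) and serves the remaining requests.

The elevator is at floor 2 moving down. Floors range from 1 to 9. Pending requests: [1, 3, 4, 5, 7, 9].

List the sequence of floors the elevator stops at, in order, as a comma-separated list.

Answer: 1, 3, 4, 5, 7, 9

Derivation:
Current: 2, moving DOWN
Serve below first (descending): [1]
Then reverse, serve above (ascending): [3, 4, 5, 7, 9]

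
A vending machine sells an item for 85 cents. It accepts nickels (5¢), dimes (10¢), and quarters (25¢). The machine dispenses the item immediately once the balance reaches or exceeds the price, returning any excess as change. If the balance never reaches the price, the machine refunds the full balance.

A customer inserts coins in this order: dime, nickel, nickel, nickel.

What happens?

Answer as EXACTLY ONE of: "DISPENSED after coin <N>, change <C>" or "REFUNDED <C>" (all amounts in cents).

Answer: REFUNDED 25

Derivation:
Price: 85¢
Coin 1 (dime, 10¢): balance = 10¢
Coin 2 (nickel, 5¢): balance = 15¢
Coin 3 (nickel, 5¢): balance = 20¢
Coin 4 (nickel, 5¢): balance = 25¢
All coins inserted, balance 25¢ < price 85¢ → REFUND 25¢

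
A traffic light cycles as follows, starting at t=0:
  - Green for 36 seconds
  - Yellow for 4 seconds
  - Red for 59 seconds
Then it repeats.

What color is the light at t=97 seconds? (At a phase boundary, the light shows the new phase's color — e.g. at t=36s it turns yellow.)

Answer: red

Derivation:
Cycle length = 36 + 4 + 59 = 99s
t = 97, phase_t = 97 mod 99 = 97
97 >= 40 → RED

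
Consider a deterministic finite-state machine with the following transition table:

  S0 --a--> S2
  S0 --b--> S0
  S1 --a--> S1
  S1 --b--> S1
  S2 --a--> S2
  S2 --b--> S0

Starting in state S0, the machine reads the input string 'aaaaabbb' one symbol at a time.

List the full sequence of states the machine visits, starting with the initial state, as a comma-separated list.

Answer: S0, S2, S2, S2, S2, S2, S0, S0, S0

Derivation:
Start: S0
  read 'a': S0 --a--> S2
  read 'a': S2 --a--> S2
  read 'a': S2 --a--> S2
  read 'a': S2 --a--> S2
  read 'a': S2 --a--> S2
  read 'b': S2 --b--> S0
  read 'b': S0 --b--> S0
  read 'b': S0 --b--> S0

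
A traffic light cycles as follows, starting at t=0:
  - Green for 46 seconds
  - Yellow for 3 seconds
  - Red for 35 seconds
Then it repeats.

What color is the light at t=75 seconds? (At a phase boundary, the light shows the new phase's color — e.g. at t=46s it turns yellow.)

Cycle length = 46 + 3 + 35 = 84s
t = 75, phase_t = 75 mod 84 = 75
75 >= 49 → RED

Answer: red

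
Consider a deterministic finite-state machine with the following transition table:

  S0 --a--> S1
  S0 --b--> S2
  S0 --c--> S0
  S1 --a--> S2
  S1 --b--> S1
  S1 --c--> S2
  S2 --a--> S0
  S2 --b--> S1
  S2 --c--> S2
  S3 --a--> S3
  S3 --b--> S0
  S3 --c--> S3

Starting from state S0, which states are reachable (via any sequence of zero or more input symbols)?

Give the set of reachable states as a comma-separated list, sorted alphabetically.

Answer: S0, S1, S2

Derivation:
BFS from S0:
  visit S0: S0--a-->S1 (new), S0--b-->S2 (new), S0--c-->S0 (seen)
  visit S1: S1--a-->S2 (seen), S1--b-->S1 (seen), S1--c-->S2 (seen)
  visit S2: S2--a-->S0 (seen), S2--b-->S1 (seen), S2--c-->S2 (seen)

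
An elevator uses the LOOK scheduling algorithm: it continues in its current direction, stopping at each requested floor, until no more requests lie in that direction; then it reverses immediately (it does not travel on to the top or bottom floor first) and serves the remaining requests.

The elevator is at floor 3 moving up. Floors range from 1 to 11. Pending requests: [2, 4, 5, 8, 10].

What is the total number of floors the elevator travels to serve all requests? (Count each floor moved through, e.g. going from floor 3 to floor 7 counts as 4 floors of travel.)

Answer: 15

Derivation:
Start at floor 3 moving up, LOOK stop order: [4, 5, 8, 10, 2]
  3 → 4: |4-3| = 1, total = 1
  4 → 5: |5-4| = 1, total = 2
  5 → 8: |8-5| = 3, total = 5
  8 → 10: |10-8| = 2, total = 7
  10 → 2: |2-10| = 8, total = 15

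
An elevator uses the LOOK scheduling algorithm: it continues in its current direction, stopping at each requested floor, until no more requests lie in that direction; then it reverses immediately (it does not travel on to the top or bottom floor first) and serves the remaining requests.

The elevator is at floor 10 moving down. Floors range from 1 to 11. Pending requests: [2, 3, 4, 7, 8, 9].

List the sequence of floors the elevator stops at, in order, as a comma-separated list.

Current: 10, moving DOWN
Serve below first (descending): [9, 8, 7, 4, 3, 2]
Then reverse, serve above (ascending): []

Answer: 9, 8, 7, 4, 3, 2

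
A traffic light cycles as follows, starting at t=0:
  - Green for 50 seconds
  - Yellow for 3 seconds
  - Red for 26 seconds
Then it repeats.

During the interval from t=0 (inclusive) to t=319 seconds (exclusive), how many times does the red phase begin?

Answer: 4

Derivation:
Cycle = 50+3+26 = 79s
red phase starts at t = k*79 + 53 for k=0,1,2,...
Need k*79+53 < 319 → k < 3.367
k ∈ {0, ..., 3} → 4 starts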